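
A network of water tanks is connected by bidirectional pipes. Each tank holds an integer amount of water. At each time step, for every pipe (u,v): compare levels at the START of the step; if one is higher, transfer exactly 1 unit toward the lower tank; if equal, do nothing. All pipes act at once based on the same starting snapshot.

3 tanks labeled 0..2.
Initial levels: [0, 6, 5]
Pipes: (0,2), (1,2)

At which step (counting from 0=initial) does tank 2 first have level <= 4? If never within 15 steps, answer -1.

Step 1: flows [2->0,1->2] -> levels [1 5 5]
Step 2: flows [2->0,1=2] -> levels [2 5 4]
Tank 2 first reaches <=4 at step 2

Answer: 2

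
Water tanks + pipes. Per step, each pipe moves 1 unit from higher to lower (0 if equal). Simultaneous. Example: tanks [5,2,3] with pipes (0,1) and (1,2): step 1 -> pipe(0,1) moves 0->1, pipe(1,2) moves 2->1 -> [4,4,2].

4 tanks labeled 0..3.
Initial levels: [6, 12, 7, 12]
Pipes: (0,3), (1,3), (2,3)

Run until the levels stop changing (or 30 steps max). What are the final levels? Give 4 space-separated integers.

Step 1: flows [3->0,1=3,3->2] -> levels [7 12 8 10]
Step 2: flows [3->0,1->3,3->2] -> levels [8 11 9 9]
Step 3: flows [3->0,1->3,2=3] -> levels [9 10 9 9]
Step 4: flows [0=3,1->3,2=3] -> levels [9 9 9 10]
Step 5: flows [3->0,3->1,3->2] -> levels [10 10 10 7]
Step 6: flows [0->3,1->3,2->3] -> levels [9 9 9 10]
  -> period-2 cycle: step 6 state = step 4 state; never stabilizes
  -> state at step 30: (30-4) mod 2 = 0, same as step 4 -> [9 9 9 10]

Answer: 9 9 9 10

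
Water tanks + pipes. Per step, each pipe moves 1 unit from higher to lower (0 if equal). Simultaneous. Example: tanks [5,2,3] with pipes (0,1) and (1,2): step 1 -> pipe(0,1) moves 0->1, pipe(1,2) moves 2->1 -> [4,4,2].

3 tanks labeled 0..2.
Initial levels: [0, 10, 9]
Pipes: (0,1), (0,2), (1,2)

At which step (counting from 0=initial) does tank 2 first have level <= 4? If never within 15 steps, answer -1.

Step 1: flows [1->0,2->0,1->2] -> levels [2 8 9]
Step 2: flows [1->0,2->0,2->1] -> levels [4 8 7]
Step 3: flows [1->0,2->0,1->2] -> levels [6 6 7]
Step 4: flows [0=1,2->0,2->1] -> levels [7 7 5]
Step 5: flows [0=1,0->2,1->2] -> levels [6 6 7]
  -> period-2 cycle (repeats step 3); tank 2 never drops to <=4
Tank 2 never reaches <=4 within 15 steps

Answer: -1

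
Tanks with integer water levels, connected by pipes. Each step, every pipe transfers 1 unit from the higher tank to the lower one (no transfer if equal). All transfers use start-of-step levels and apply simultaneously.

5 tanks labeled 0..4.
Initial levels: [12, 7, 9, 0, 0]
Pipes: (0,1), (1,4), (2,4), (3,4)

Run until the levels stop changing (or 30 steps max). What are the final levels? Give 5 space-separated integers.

Step 1: flows [0->1,1->4,2->4,3=4] -> levels [11 7 8 0 2]
Step 2: flows [0->1,1->4,2->4,4->3] -> levels [10 7 7 1 3]
Step 3: flows [0->1,1->4,2->4,4->3] -> levels [9 7 6 2 4]
Step 4: flows [0->1,1->4,2->4,4->3] -> levels [8 7 5 3 5]
Step 5: flows [0->1,1->4,2=4,4->3] -> levels [7 7 5 4 5]
Step 6: flows [0=1,1->4,2=4,4->3] -> levels [7 6 5 5 5]
Step 7: flows [0->1,1->4,2=4,3=4] -> levels [6 6 5 5 6]
Step 8: flows [0=1,1=4,4->2,4->3] -> levels [6 6 6 6 4]
Step 9: flows [0=1,1->4,2->4,3->4] -> levels [6 5 5 5 7]
Step 10: flows [0->1,4->1,4->2,4->3] -> levels [5 7 6 6 4]
Step 11: flows [1->0,1->4,2->4,3->4] -> levels [6 5 5 5 7]
  -> period-2 cycle: step 11 state = step 9 state; never stabilizes
  -> state at step 30: (30-9) mod 2 = 1, same as step 10 -> [5 7 6 6 4]

Answer: 5 7 6 6 4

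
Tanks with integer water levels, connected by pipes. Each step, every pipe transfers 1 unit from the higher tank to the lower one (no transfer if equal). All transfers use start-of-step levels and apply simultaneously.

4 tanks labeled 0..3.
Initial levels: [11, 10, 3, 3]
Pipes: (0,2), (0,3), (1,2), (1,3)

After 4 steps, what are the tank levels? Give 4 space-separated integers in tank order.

Answer: 5 6 8 8

Derivation:
Step 1: flows [0->2,0->3,1->2,1->3] -> levels [9 8 5 5]
Step 2: flows [0->2,0->3,1->2,1->3] -> levels [7 6 7 7]
Step 3: flows [0=2,0=3,2->1,3->1] -> levels [7 8 6 6]
Step 4: flows [0->2,0->3,1->2,1->3] -> levels [5 6 8 8]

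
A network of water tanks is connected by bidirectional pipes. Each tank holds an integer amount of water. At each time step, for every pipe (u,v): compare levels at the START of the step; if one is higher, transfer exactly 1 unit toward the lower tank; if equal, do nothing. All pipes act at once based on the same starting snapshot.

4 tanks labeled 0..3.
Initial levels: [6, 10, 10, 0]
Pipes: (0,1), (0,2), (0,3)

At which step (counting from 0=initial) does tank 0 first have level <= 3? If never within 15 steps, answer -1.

Step 1: flows [1->0,2->0,0->3] -> levels [7 9 9 1]
Step 2: flows [1->0,2->0,0->3] -> levels [8 8 8 2]
Step 3: flows [0=1,0=2,0->3] -> levels [7 8 8 3]
Step 4: flows [1->0,2->0,0->3] -> levels [8 7 7 4]
Step 5: flows [0->1,0->2,0->3] -> levels [5 8 8 5]
Step 6: flows [1->0,2->0,0=3] -> levels [7 7 7 5]
Step 7: flows [0=1,0=2,0->3] -> levels [6 7 7 6]
Step 8: flows [1->0,2->0,0=3] -> levels [8 6 6 6]
Step 9: flows [0->1,0->2,0->3] -> levels [5 7 7 7]
Step 10: flows [1->0,2->0,3->0] -> levels [8 6 6 6]
  -> period-2 cycle (repeats step 8); tank 0 never drops to <=3
Tank 0 never reaches <=3 within 15 steps

Answer: -1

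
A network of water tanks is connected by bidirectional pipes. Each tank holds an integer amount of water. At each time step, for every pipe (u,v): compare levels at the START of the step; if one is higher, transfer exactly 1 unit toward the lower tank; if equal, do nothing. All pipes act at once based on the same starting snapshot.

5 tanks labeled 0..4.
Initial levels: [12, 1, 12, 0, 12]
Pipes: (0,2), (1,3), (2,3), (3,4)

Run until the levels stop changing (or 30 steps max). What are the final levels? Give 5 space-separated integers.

Step 1: flows [0=2,1->3,2->3,4->3] -> levels [12 0 11 3 11]
Step 2: flows [0->2,3->1,2->3,4->3] -> levels [11 1 11 4 10]
Step 3: flows [0=2,3->1,2->3,4->3] -> levels [11 2 10 5 9]
Step 4: flows [0->2,3->1,2->3,4->3] -> levels [10 3 10 6 8]
Step 5: flows [0=2,3->1,2->3,4->3] -> levels [10 4 9 7 7]
Step 6: flows [0->2,3->1,2->3,3=4] -> levels [9 5 9 7 7]
Step 7: flows [0=2,3->1,2->3,3=4] -> levels [9 6 8 7 7]
Step 8: flows [0->2,3->1,2->3,3=4] -> levels [8 7 8 7 7]
Step 9: flows [0=2,1=3,2->3,3=4] -> levels [8 7 7 8 7]
Step 10: flows [0->2,3->1,3->2,3->4] -> levels [7 8 9 5 8]
Step 11: flows [2->0,1->3,2->3,4->3] -> levels [8 7 7 8 7]
  -> period-2 cycle: step 11 state = step 9 state; never stabilizes
  -> state at step 30: (30-9) mod 2 = 1, same as step 10 -> [7 8 9 5 8]

Answer: 7 8 9 5 8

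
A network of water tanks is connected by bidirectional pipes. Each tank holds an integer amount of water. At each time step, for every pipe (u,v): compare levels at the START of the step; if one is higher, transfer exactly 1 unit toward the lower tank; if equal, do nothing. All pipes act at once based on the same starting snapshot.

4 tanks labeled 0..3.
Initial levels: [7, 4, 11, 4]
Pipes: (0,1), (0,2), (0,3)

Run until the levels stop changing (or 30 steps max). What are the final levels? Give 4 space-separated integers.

Answer: 5 7 7 7

Derivation:
Step 1: flows [0->1,2->0,0->3] -> levels [6 5 10 5]
Step 2: flows [0->1,2->0,0->3] -> levels [5 6 9 6]
Step 3: flows [1->0,2->0,3->0] -> levels [8 5 8 5]
Step 4: flows [0->1,0=2,0->3] -> levels [6 6 8 6]
Step 5: flows [0=1,2->0,0=3] -> levels [7 6 7 6]
Step 6: flows [0->1,0=2,0->3] -> levels [5 7 7 7]
Step 7: flows [1->0,2->0,3->0] -> levels [8 6 6 6]
Step 8: flows [0->1,0->2,0->3] -> levels [5 7 7 7]
  -> period-2 cycle: step 8 state = step 6 state; never stabilizes
  -> state at step 30: (30-6) mod 2 = 0, same as step 6 -> [5 7 7 7]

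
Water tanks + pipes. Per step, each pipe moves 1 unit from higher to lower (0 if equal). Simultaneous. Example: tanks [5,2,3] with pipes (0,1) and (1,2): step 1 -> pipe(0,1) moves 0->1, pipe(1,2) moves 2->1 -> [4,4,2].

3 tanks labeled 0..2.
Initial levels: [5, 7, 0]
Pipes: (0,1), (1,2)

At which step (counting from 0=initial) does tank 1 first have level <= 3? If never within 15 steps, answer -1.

Step 1: flows [1->0,1->2] -> levels [6 5 1]
Step 2: flows [0->1,1->2] -> levels [5 5 2]
Step 3: flows [0=1,1->2] -> levels [5 4 3]
Step 4: flows [0->1,1->2] -> levels [4 4 4]
Step 5: flows [0=1,1=2] -> levels [4 4 4]
  -> stable; tank 1 stays at 4 > 3
Tank 1 never reaches <=3 within 15 steps

Answer: -1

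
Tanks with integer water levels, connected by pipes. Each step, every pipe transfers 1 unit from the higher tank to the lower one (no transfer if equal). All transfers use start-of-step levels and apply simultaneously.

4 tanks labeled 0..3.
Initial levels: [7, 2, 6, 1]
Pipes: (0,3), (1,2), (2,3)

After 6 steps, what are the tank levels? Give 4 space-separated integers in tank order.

Answer: 4 4 3 5

Derivation:
Step 1: flows [0->3,2->1,2->3] -> levels [6 3 4 3]
Step 2: flows [0->3,2->1,2->3] -> levels [5 4 2 5]
Step 3: flows [0=3,1->2,3->2] -> levels [5 3 4 4]
Step 4: flows [0->3,2->1,2=3] -> levels [4 4 3 5]
Step 5: flows [3->0,1->2,3->2] -> levels [5 3 5 3]
Step 6: flows [0->3,2->1,2->3] -> levels [4 4 3 5]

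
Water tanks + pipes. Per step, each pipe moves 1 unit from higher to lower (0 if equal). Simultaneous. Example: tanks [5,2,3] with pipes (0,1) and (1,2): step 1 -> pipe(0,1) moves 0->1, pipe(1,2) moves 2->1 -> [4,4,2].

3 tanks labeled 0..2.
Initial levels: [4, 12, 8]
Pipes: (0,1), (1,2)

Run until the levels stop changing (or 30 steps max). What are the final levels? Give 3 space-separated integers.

Step 1: flows [1->0,1->2] -> levels [5 10 9]
Step 2: flows [1->0,1->2] -> levels [6 8 10]
Step 3: flows [1->0,2->1] -> levels [7 8 9]
Step 4: flows [1->0,2->1] -> levels [8 8 8]
Step 5: flows [0=1,1=2] -> levels [8 8 8]
  -> stable (no change)

Answer: 8 8 8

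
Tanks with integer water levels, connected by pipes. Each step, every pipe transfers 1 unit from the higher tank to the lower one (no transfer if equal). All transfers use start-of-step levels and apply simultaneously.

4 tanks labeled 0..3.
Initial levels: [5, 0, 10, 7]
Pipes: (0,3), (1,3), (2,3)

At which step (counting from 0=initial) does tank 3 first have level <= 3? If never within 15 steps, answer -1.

Answer: -1

Derivation:
Step 1: flows [3->0,3->1,2->3] -> levels [6 1 9 6]
Step 2: flows [0=3,3->1,2->3] -> levels [6 2 8 6]
Step 3: flows [0=3,3->1,2->3] -> levels [6 3 7 6]
Step 4: flows [0=3,3->1,2->3] -> levels [6 4 6 6]
Step 5: flows [0=3,3->1,2=3] -> levels [6 5 6 5]
Step 6: flows [0->3,1=3,2->3] -> levels [5 5 5 7]
Step 7: flows [3->0,3->1,3->2] -> levels [6 6 6 4]
Step 8: flows [0->3,1->3,2->3] -> levels [5 5 5 7]
  -> period-2 cycle (repeats step 6); tank 3 never drops to <=3
Tank 3 never reaches <=3 within 15 steps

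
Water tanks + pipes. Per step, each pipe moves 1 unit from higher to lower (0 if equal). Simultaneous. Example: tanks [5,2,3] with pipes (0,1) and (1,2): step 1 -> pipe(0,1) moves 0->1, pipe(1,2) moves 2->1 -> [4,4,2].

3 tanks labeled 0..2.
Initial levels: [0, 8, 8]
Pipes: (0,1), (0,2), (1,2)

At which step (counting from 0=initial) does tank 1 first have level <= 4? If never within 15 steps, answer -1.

Step 1: flows [1->0,2->0,1=2] -> levels [2 7 7]
Step 2: flows [1->0,2->0,1=2] -> levels [4 6 6]
Step 3: flows [1->0,2->0,1=2] -> levels [6 5 5]
Step 4: flows [0->1,0->2,1=2] -> levels [4 6 6]
  -> period-2 cycle (repeats step 2); tank 1 never drops to <=4
Tank 1 never reaches <=4 within 15 steps

Answer: -1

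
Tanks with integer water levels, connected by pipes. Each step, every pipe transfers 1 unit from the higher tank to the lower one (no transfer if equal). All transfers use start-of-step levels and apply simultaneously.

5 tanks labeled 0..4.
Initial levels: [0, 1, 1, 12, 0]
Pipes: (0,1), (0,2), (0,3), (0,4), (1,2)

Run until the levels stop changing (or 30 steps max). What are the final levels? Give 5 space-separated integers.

Step 1: flows [1->0,2->0,3->0,0=4,1=2] -> levels [3 0 0 11 0]
Step 2: flows [0->1,0->2,3->0,0->4,1=2] -> levels [1 1 1 10 1]
Step 3: flows [0=1,0=2,3->0,0=4,1=2] -> levels [2 1 1 9 1]
Step 4: flows [0->1,0->2,3->0,0->4,1=2] -> levels [0 2 2 8 2]
Step 5: flows [1->0,2->0,3->0,4->0,1=2] -> levels [4 1 1 7 1]
Step 6: flows [0->1,0->2,3->0,0->4,1=2] -> levels [2 2 2 6 2]
Step 7: flows [0=1,0=2,3->0,0=4,1=2] -> levels [3 2 2 5 2]
Step 8: flows [0->1,0->2,3->0,0->4,1=2] -> levels [1 3 3 4 3]
Step 9: flows [1->0,2->0,3->0,4->0,1=2] -> levels [5 2 2 3 2]
Step 10: flows [0->1,0->2,0->3,0->4,1=2] -> levels [1 3 3 4 3]
  -> period-2 cycle: step 10 state = step 8 state; never stabilizes
  -> state at step 30: (30-8) mod 2 = 0, same as step 8 -> [1 3 3 4 3]

Answer: 1 3 3 4 3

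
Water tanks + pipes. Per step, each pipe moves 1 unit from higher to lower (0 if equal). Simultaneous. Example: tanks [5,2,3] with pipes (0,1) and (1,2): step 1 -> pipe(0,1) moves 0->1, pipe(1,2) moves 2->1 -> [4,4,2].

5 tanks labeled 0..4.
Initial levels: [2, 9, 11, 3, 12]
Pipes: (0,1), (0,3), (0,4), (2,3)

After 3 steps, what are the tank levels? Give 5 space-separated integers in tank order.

Answer: 7 6 8 7 9

Derivation:
Step 1: flows [1->0,3->0,4->0,2->3] -> levels [5 8 10 3 11]
Step 2: flows [1->0,0->3,4->0,2->3] -> levels [6 7 9 5 10]
Step 3: flows [1->0,0->3,4->0,2->3] -> levels [7 6 8 7 9]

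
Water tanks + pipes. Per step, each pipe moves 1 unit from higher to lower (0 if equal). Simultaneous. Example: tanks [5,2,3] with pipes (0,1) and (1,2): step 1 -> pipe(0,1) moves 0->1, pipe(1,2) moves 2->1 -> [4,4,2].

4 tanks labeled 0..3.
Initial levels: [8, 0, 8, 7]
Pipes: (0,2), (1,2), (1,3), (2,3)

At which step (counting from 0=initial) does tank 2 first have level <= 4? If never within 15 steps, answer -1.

Answer: 5

Derivation:
Step 1: flows [0=2,2->1,3->1,2->3] -> levels [8 2 6 7]
Step 2: flows [0->2,2->1,3->1,3->2] -> levels [7 4 7 5]
Step 3: flows [0=2,2->1,3->1,2->3] -> levels [7 6 5 5]
Step 4: flows [0->2,1->2,1->3,2=3] -> levels [6 4 7 6]
Step 5: flows [2->0,2->1,3->1,2->3] -> levels [7 6 4 6]
Tank 2 first reaches <=4 at step 5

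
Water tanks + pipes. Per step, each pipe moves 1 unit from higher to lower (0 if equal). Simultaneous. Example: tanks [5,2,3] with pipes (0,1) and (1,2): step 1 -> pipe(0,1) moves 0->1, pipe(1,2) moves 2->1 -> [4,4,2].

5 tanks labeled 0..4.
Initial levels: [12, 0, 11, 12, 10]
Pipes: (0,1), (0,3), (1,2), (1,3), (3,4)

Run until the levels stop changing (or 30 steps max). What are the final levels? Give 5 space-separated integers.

Answer: 9 7 9 11 9

Derivation:
Step 1: flows [0->1,0=3,2->1,3->1,3->4] -> levels [11 3 10 10 11]
Step 2: flows [0->1,0->3,2->1,3->1,4->3] -> levels [9 6 9 11 10]
Step 3: flows [0->1,3->0,2->1,3->1,3->4] -> levels [9 9 8 8 11]
Step 4: flows [0=1,0->3,1->2,1->3,4->3] -> levels [8 7 9 11 10]
Step 5: flows [0->1,3->0,2->1,3->1,3->4] -> levels [8 10 8 8 11]
Step 6: flows [1->0,0=3,1->2,1->3,4->3] -> levels [9 7 9 10 10]
Step 7: flows [0->1,3->0,2->1,3->1,3=4] -> levels [9 10 8 8 10]
Step 8: flows [1->0,0->3,1->2,1->3,4->3] -> levels [9 7 9 11 9]
Step 9: flows [0->1,3->0,2->1,3->1,3->4] -> levels [9 10 8 8 10]
  -> period-2 cycle: step 9 state = step 7 state; never stabilizes
  -> state at step 30: (30-7) mod 2 = 1, same as step 8 -> [9 7 9 11 9]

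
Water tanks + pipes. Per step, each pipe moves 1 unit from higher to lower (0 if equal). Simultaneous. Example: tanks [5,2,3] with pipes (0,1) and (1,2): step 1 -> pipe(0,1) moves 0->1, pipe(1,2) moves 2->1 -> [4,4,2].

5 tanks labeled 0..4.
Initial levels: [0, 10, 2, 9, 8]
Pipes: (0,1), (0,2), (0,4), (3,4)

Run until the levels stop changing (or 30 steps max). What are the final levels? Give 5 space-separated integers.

Step 1: flows [1->0,2->0,4->0,3->4] -> levels [3 9 1 8 8]
Step 2: flows [1->0,0->2,4->0,3=4] -> levels [4 8 2 8 7]
Step 3: flows [1->0,0->2,4->0,3->4] -> levels [5 7 3 7 7]
Step 4: flows [1->0,0->2,4->0,3=4] -> levels [6 6 4 7 6]
Step 5: flows [0=1,0->2,0=4,3->4] -> levels [5 6 5 6 7]
Step 6: flows [1->0,0=2,4->0,4->3] -> levels [7 5 5 7 5]
Step 7: flows [0->1,0->2,0->4,3->4] -> levels [4 6 6 6 7]
Step 8: flows [1->0,2->0,4->0,4->3] -> levels [7 5 5 7 5]
  -> period-2 cycle: step 8 state = step 6 state; never stabilizes
  -> state at step 30: (30-6) mod 2 = 0, same as step 6 -> [7 5 5 7 5]

Answer: 7 5 5 7 5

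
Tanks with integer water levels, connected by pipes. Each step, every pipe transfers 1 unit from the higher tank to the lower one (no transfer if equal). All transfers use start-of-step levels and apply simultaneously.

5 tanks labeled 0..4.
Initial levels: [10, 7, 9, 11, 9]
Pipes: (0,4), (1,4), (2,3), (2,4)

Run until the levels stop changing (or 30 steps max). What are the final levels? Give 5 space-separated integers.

Step 1: flows [0->4,4->1,3->2,2=4] -> levels [9 8 10 10 9]
Step 2: flows [0=4,4->1,2=3,2->4] -> levels [9 9 9 10 9]
Step 3: flows [0=4,1=4,3->2,2=4] -> levels [9 9 10 9 9]
Step 4: flows [0=4,1=4,2->3,2->4] -> levels [9 9 8 10 10]
Step 5: flows [4->0,4->1,3->2,4->2] -> levels [10 10 10 9 7]
Step 6: flows [0->4,1->4,2->3,2->4] -> levels [9 9 8 10 10]
  -> period-2 cycle: step 6 state = step 4 state; never stabilizes
  -> state at step 30: (30-4) mod 2 = 0, same as step 4 -> [9 9 8 10 10]

Answer: 9 9 8 10 10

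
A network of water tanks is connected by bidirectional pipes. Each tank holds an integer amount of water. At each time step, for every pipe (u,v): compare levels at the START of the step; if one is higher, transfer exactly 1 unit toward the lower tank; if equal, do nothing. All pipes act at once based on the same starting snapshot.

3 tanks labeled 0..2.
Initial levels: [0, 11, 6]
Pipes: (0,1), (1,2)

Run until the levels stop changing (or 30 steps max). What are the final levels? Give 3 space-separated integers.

Step 1: flows [1->0,1->2] -> levels [1 9 7]
Step 2: flows [1->0,1->2] -> levels [2 7 8]
Step 3: flows [1->0,2->1] -> levels [3 7 7]
Step 4: flows [1->0,1=2] -> levels [4 6 7]
Step 5: flows [1->0,2->1] -> levels [5 6 6]
Step 6: flows [1->0,1=2] -> levels [6 5 6]
Step 7: flows [0->1,2->1] -> levels [5 7 5]
Step 8: flows [1->0,1->2] -> levels [6 5 6]
  -> period-2 cycle: step 8 state = step 6 state; never stabilizes
  -> state at step 30: (30-6) mod 2 = 0, same as step 6 -> [6 5 6]

Answer: 6 5 6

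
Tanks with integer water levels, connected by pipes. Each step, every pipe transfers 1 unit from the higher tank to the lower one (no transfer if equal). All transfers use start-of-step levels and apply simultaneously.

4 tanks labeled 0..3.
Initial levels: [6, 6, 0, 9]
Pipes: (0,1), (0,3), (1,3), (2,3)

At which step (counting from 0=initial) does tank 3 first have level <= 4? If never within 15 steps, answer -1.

Answer: 3

Derivation:
Step 1: flows [0=1,3->0,3->1,3->2] -> levels [7 7 1 6]
Step 2: flows [0=1,0->3,1->3,3->2] -> levels [6 6 2 7]
Step 3: flows [0=1,3->0,3->1,3->2] -> levels [7 7 3 4]
Tank 3 first reaches <=4 at step 3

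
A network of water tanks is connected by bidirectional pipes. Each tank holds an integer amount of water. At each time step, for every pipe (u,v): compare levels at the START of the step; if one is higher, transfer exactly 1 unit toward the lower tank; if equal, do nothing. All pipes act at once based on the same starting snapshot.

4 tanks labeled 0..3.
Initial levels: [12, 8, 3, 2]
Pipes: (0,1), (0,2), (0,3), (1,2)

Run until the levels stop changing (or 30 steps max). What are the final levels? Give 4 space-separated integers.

Step 1: flows [0->1,0->2,0->3,1->2] -> levels [9 8 5 3]
Step 2: flows [0->1,0->2,0->3,1->2] -> levels [6 8 7 4]
Step 3: flows [1->0,2->0,0->3,1->2] -> levels [7 6 7 5]
Step 4: flows [0->1,0=2,0->3,2->1] -> levels [5 8 6 6]
Step 5: flows [1->0,2->0,3->0,1->2] -> levels [8 6 6 5]
Step 6: flows [0->1,0->2,0->3,1=2] -> levels [5 7 7 6]
Step 7: flows [1->0,2->0,3->0,1=2] -> levels [8 6 6 5]
  -> period-2 cycle: step 7 state = step 5 state; never stabilizes
  -> state at step 30: (30-5) mod 2 = 1, same as step 6 -> [5 7 7 6]

Answer: 5 7 7 6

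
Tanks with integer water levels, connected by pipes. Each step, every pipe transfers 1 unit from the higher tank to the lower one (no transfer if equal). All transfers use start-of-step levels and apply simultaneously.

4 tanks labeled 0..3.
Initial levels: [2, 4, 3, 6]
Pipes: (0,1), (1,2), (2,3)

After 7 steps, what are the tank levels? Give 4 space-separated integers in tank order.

Step 1: flows [1->0,1->2,3->2] -> levels [3 2 5 5]
Step 2: flows [0->1,2->1,2=3] -> levels [2 4 4 5]
Step 3: flows [1->0,1=2,3->2] -> levels [3 3 5 4]
Step 4: flows [0=1,2->1,2->3] -> levels [3 4 3 5]
Step 5: flows [1->0,1->2,3->2] -> levels [4 2 5 4]
Step 6: flows [0->1,2->1,2->3] -> levels [3 4 3 5]
  -> period-2 cycle: step 6 state = step 4 state
  -> state at step 7: (7-4) mod 2 = 1, same as step 5 -> [4 2 5 4]

Answer: 4 2 5 4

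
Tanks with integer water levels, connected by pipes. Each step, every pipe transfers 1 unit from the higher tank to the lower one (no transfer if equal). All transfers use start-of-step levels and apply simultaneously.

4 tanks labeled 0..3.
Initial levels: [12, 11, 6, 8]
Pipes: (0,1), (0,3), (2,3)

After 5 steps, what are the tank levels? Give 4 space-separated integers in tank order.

Answer: 10 9 9 9

Derivation:
Step 1: flows [0->1,0->3,3->2] -> levels [10 12 7 8]
Step 2: flows [1->0,0->3,3->2] -> levels [10 11 8 8]
Step 3: flows [1->0,0->3,2=3] -> levels [10 10 8 9]
Step 4: flows [0=1,0->3,3->2] -> levels [9 10 9 9]
Step 5: flows [1->0,0=3,2=3] -> levels [10 9 9 9]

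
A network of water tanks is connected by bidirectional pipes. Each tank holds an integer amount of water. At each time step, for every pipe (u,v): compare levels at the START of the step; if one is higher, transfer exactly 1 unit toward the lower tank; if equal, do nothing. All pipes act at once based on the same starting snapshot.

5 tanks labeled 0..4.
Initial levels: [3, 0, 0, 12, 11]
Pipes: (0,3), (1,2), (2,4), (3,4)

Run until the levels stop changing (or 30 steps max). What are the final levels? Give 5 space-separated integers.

Answer: 6 5 4 5 6

Derivation:
Step 1: flows [3->0,1=2,4->2,3->4] -> levels [4 0 1 10 11]
Step 2: flows [3->0,2->1,4->2,4->3] -> levels [5 1 1 10 9]
Step 3: flows [3->0,1=2,4->2,3->4] -> levels [6 1 2 8 9]
Step 4: flows [3->0,2->1,4->2,4->3] -> levels [7 2 2 8 7]
Step 5: flows [3->0,1=2,4->2,3->4] -> levels [8 2 3 6 7]
Step 6: flows [0->3,2->1,4->2,4->3] -> levels [7 3 3 8 5]
Step 7: flows [3->0,1=2,4->2,3->4] -> levels [8 3 4 6 5]
Step 8: flows [0->3,2->1,4->2,3->4] -> levels [7 4 4 6 5]
Step 9: flows [0->3,1=2,4->2,3->4] -> levels [6 4 5 6 5]
Step 10: flows [0=3,2->1,2=4,3->4] -> levels [6 5 4 5 6]
Step 11: flows [0->3,1->2,4->2,4->3] -> levels [5 4 6 7 4]
Step 12: flows [3->0,2->1,2->4,3->4] -> levels [6 5 4 5 6]
  -> period-2 cycle: step 12 state = step 10 state; never stabilizes
  -> state at step 30: (30-10) mod 2 = 0, same as step 10 -> [6 5 4 5 6]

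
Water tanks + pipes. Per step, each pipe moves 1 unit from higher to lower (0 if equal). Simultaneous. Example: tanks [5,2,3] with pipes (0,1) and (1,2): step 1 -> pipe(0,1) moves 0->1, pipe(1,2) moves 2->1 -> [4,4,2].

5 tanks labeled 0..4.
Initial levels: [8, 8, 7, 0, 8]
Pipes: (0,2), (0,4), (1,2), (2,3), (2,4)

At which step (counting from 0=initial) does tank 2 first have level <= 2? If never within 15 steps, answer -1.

Step 1: flows [0->2,0=4,1->2,2->3,4->2] -> levels [7 7 9 1 7]
Step 2: flows [2->0,0=4,2->1,2->3,2->4] -> levels [8 8 5 2 8]
Step 3: flows [0->2,0=4,1->2,2->3,4->2] -> levels [7 7 7 3 7]
Step 4: flows [0=2,0=4,1=2,2->3,2=4] -> levels [7 7 6 4 7]
Step 5: flows [0->2,0=4,1->2,2->3,4->2] -> levels [6 6 8 5 6]
Step 6: flows [2->0,0=4,2->1,2->3,2->4] -> levels [7 7 4 6 7]
Step 7: flows [0->2,0=4,1->2,3->2,4->2] -> levels [6 6 8 5 6]
  -> period-2 cycle (repeats step 5); tank 2 never drops to <=2
Tank 2 never reaches <=2 within 15 steps

Answer: -1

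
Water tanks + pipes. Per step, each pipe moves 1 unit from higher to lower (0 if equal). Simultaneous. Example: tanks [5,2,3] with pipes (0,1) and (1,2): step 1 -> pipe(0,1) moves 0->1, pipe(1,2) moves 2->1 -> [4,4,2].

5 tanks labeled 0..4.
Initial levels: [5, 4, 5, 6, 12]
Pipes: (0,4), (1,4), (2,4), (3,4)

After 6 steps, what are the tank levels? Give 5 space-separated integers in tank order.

Answer: 7 6 7 8 4

Derivation:
Step 1: flows [4->0,4->1,4->2,4->3] -> levels [6 5 6 7 8]
Step 2: flows [4->0,4->1,4->2,4->3] -> levels [7 6 7 8 4]
Step 3: flows [0->4,1->4,2->4,3->4] -> levels [6 5 6 7 8]
  -> period-2 cycle: step 3 state = step 1 state
  -> state at step 6: (6-1) mod 2 = 1, same as step 2 -> [7 6 7 8 4]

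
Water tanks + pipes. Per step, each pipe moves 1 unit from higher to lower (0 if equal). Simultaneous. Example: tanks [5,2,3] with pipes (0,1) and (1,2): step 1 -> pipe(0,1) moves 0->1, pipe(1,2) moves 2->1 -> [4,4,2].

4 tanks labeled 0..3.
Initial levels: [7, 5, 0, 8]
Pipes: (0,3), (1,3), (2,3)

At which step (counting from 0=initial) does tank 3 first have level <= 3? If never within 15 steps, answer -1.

Answer: 5

Derivation:
Step 1: flows [3->0,3->1,3->2] -> levels [8 6 1 5]
Step 2: flows [0->3,1->3,3->2] -> levels [7 5 2 6]
Step 3: flows [0->3,3->1,3->2] -> levels [6 6 3 5]
Step 4: flows [0->3,1->3,3->2] -> levels [5 5 4 6]
Step 5: flows [3->0,3->1,3->2] -> levels [6 6 5 3]
Tank 3 first reaches <=3 at step 5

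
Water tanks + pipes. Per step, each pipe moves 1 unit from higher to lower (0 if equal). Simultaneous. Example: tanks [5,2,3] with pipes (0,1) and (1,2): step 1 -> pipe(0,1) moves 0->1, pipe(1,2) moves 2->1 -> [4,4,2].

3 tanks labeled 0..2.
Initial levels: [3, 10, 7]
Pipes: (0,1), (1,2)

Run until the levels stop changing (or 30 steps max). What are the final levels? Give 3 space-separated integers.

Step 1: flows [1->0,1->2] -> levels [4 8 8]
Step 2: flows [1->0,1=2] -> levels [5 7 8]
Step 3: flows [1->0,2->1] -> levels [6 7 7]
Step 4: flows [1->0,1=2] -> levels [7 6 7]
Step 5: flows [0->1,2->1] -> levels [6 8 6]
Step 6: flows [1->0,1->2] -> levels [7 6 7]
  -> period-2 cycle: step 6 state = step 4 state; never stabilizes
  -> state at step 30: (30-4) mod 2 = 0, same as step 4 -> [7 6 7]

Answer: 7 6 7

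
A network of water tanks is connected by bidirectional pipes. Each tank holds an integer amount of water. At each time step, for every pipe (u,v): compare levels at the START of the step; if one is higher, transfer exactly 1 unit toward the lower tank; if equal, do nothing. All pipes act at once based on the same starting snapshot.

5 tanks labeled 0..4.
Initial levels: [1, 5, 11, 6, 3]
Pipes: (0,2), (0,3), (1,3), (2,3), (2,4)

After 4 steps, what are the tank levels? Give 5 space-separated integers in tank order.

Step 1: flows [2->0,3->0,3->1,2->3,2->4] -> levels [3 6 8 5 4]
Step 2: flows [2->0,3->0,1->3,2->3,2->4] -> levels [5 5 5 6 5]
Step 3: flows [0=2,3->0,3->1,3->2,2=4] -> levels [6 6 6 3 5]
Step 4: flows [0=2,0->3,1->3,2->3,2->4] -> levels [5 5 4 6 6]

Answer: 5 5 4 6 6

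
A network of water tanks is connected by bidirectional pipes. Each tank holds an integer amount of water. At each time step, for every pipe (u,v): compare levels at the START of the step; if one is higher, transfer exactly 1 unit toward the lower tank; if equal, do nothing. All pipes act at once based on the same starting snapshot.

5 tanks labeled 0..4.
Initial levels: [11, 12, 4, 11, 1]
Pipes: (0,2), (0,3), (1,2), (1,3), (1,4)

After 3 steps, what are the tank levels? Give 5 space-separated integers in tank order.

Answer: 9 8 9 9 4

Derivation:
Step 1: flows [0->2,0=3,1->2,1->3,1->4] -> levels [10 9 6 12 2]
Step 2: flows [0->2,3->0,1->2,3->1,1->4] -> levels [10 8 8 10 3]
Step 3: flows [0->2,0=3,1=2,3->1,1->4] -> levels [9 8 9 9 4]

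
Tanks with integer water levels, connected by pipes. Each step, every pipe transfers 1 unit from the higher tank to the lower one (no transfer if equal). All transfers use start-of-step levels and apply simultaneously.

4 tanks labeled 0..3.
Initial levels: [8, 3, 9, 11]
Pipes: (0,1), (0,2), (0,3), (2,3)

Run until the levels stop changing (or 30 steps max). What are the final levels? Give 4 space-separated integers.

Step 1: flows [0->1,2->0,3->0,3->2] -> levels [9 4 9 9]
Step 2: flows [0->1,0=2,0=3,2=3] -> levels [8 5 9 9]
Step 3: flows [0->1,2->0,3->0,2=3] -> levels [9 6 8 8]
Step 4: flows [0->1,0->2,0->3,2=3] -> levels [6 7 9 9]
Step 5: flows [1->0,2->0,3->0,2=3] -> levels [9 6 8 8]
  -> period-2 cycle: step 5 state = step 3 state; never stabilizes
  -> state at step 30: (30-3) mod 2 = 1, same as step 4 -> [6 7 9 9]

Answer: 6 7 9 9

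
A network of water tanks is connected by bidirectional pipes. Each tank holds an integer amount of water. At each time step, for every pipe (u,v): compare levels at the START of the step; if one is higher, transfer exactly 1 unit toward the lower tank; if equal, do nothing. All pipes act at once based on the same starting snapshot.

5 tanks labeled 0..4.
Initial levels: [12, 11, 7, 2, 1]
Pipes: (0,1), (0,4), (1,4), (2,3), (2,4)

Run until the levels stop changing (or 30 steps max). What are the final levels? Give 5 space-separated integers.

Step 1: flows [0->1,0->4,1->4,2->3,2->4] -> levels [10 11 5 3 4]
Step 2: flows [1->0,0->4,1->4,2->3,2->4] -> levels [10 9 3 4 7]
Step 3: flows [0->1,0->4,1->4,3->2,4->2] -> levels [8 9 5 3 8]
Step 4: flows [1->0,0=4,1->4,2->3,4->2] -> levels [9 7 5 4 8]
Step 5: flows [0->1,0->4,4->1,2->3,4->2] -> levels [7 9 5 5 7]
Step 6: flows [1->0,0=4,1->4,2=3,4->2] -> levels [8 7 6 5 7]
Step 7: flows [0->1,0->4,1=4,2->3,4->2] -> levels [6 8 6 6 7]
Step 8: flows [1->0,4->0,1->4,2=3,4->2] -> levels [8 6 7 6 6]
Step 9: flows [0->1,0->4,1=4,2->3,2->4] -> levels [6 7 5 7 8]
Step 10: flows [1->0,4->0,4->1,3->2,4->2] -> levels [8 7 7 6 5]
Step 11: flows [0->1,0->4,1->4,2->3,2->4] -> levels [6 7 5 7 8]
  -> period-2 cycle: step 11 state = step 9 state; never stabilizes
  -> state at step 30: (30-9) mod 2 = 1, same as step 10 -> [8 7 7 6 5]

Answer: 8 7 7 6 5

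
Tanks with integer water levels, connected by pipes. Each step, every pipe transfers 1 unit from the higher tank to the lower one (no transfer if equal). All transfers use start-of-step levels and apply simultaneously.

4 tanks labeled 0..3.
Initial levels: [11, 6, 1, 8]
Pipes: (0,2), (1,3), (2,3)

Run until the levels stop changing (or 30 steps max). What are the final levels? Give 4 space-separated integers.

Step 1: flows [0->2,3->1,3->2] -> levels [10 7 3 6]
Step 2: flows [0->2,1->3,3->2] -> levels [9 6 5 6]
Step 3: flows [0->2,1=3,3->2] -> levels [8 6 7 5]
Step 4: flows [0->2,1->3,2->3] -> levels [7 5 7 7]
Step 5: flows [0=2,3->1,2=3] -> levels [7 6 7 6]
Step 6: flows [0=2,1=3,2->3] -> levels [7 6 6 7]
Step 7: flows [0->2,3->1,3->2] -> levels [6 7 8 5]
Step 8: flows [2->0,1->3,2->3] -> levels [7 6 6 7]
  -> period-2 cycle: step 8 state = step 6 state; never stabilizes
  -> state at step 30: (30-6) mod 2 = 0, same as step 6 -> [7 6 6 7]

Answer: 7 6 6 7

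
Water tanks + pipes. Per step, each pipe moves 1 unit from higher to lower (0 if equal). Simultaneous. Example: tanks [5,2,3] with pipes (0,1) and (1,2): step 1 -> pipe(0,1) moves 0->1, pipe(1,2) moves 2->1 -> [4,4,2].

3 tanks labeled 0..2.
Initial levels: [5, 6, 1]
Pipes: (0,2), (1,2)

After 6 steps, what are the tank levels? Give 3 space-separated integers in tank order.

Step 1: flows [0->2,1->2] -> levels [4 5 3]
Step 2: flows [0->2,1->2] -> levels [3 4 5]
Step 3: flows [2->0,2->1] -> levels [4 5 3]
  -> period-2 cycle: step 3 state = step 1 state
  -> state at step 6: (6-1) mod 2 = 1, same as step 2 -> [3 4 5]

Answer: 3 4 5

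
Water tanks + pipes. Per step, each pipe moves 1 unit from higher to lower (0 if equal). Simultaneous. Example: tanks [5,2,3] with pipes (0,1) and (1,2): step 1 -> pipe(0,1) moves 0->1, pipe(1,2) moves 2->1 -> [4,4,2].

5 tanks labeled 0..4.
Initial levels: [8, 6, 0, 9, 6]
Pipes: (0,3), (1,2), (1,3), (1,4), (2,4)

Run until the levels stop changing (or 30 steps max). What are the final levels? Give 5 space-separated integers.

Step 1: flows [3->0,1->2,3->1,1=4,4->2] -> levels [9 6 2 7 5]
Step 2: flows [0->3,1->2,3->1,1->4,4->2] -> levels [8 5 4 7 5]
Step 3: flows [0->3,1->2,3->1,1=4,4->2] -> levels [7 5 6 7 4]
Step 4: flows [0=3,2->1,3->1,1->4,2->4] -> levels [7 6 4 6 6]
Step 5: flows [0->3,1->2,1=3,1=4,4->2] -> levels [6 5 6 7 5]
Step 6: flows [3->0,2->1,3->1,1=4,2->4] -> levels [7 7 4 5 6]
Step 7: flows [0->3,1->2,1->3,1->4,4->2] -> levels [6 4 6 7 6]
Step 8: flows [3->0,2->1,3->1,4->1,2=4] -> levels [7 7 5 5 5]
Step 9: flows [0->3,1->2,1->3,1->4,2=4] -> levels [6 4 6 7 6]
  -> period-2 cycle: step 9 state = step 7 state; never stabilizes
  -> state at step 30: (30-7) mod 2 = 1, same as step 8 -> [7 7 5 5 5]

Answer: 7 7 5 5 5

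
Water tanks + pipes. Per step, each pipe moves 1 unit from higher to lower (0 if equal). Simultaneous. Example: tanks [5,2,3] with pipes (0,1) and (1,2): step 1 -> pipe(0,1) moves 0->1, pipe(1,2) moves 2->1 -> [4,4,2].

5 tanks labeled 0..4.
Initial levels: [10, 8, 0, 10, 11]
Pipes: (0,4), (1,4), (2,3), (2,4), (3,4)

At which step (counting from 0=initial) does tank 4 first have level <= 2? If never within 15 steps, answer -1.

Answer: -1

Derivation:
Step 1: flows [4->0,4->1,3->2,4->2,4->3] -> levels [11 9 2 10 7]
Step 2: flows [0->4,1->4,3->2,4->2,3->4] -> levels [10 8 4 8 9]
Step 3: flows [0->4,4->1,3->2,4->2,4->3] -> levels [9 9 6 8 7]
Step 4: flows [0->4,1->4,3->2,4->2,3->4] -> levels [8 8 8 6 9]
Step 5: flows [4->0,4->1,2->3,4->2,4->3] -> levels [9 9 8 8 5]
Step 6: flows [0->4,1->4,2=3,2->4,3->4] -> levels [8 8 7 7 9]
Step 7: flows [4->0,4->1,2=3,4->2,4->3] -> levels [9 9 8 8 5]
  -> period-2 cycle (repeats step 5); tank 4 never drops to <=2
Tank 4 never reaches <=2 within 15 steps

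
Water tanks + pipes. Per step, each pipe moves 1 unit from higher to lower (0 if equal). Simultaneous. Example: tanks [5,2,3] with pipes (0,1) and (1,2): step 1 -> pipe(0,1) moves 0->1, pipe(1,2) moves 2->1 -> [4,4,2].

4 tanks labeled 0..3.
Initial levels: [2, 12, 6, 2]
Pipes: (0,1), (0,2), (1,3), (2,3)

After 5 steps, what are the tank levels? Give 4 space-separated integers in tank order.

Step 1: flows [1->0,2->0,1->3,2->3] -> levels [4 10 4 4]
Step 2: flows [1->0,0=2,1->3,2=3] -> levels [5 8 4 5]
Step 3: flows [1->0,0->2,1->3,3->2] -> levels [5 6 6 5]
Step 4: flows [1->0,2->0,1->3,2->3] -> levels [7 4 4 7]
Step 5: flows [0->1,0->2,3->1,3->2] -> levels [5 6 6 5]

Answer: 5 6 6 5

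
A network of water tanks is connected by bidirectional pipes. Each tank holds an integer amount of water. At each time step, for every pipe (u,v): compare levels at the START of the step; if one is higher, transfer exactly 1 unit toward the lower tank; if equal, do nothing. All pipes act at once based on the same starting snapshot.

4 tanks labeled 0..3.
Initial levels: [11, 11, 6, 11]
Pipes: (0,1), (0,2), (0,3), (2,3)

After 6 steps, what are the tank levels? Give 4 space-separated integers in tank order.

Answer: 11 9 10 9

Derivation:
Step 1: flows [0=1,0->2,0=3,3->2] -> levels [10 11 8 10]
Step 2: flows [1->0,0->2,0=3,3->2] -> levels [10 10 10 9]
Step 3: flows [0=1,0=2,0->3,2->3] -> levels [9 10 9 11]
Step 4: flows [1->0,0=2,3->0,3->2] -> levels [11 9 10 9]
Step 5: flows [0->1,0->2,0->3,2->3] -> levels [8 10 10 11]
Step 6: flows [1->0,2->0,3->0,3->2] -> levels [11 9 10 9]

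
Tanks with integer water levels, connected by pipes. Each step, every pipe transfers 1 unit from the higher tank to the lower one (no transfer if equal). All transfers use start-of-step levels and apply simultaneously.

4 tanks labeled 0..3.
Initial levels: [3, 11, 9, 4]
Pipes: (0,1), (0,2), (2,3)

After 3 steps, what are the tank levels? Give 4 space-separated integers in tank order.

Answer: 7 8 7 5

Derivation:
Step 1: flows [1->0,2->0,2->3] -> levels [5 10 7 5]
Step 2: flows [1->0,2->0,2->3] -> levels [7 9 5 6]
Step 3: flows [1->0,0->2,3->2] -> levels [7 8 7 5]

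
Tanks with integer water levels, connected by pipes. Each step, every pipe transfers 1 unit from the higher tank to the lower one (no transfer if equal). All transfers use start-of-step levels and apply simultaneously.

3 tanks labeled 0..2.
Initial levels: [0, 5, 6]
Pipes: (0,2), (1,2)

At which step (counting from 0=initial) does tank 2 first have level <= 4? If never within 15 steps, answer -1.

Answer: 1

Derivation:
Step 1: flows [2->0,2->1] -> levels [1 6 4]
Tank 2 first reaches <=4 at step 1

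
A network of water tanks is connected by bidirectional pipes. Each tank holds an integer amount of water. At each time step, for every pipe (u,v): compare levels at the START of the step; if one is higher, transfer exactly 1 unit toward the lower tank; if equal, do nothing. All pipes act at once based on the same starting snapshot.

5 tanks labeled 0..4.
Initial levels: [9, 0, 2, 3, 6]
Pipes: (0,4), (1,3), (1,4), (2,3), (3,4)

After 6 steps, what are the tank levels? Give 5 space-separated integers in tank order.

Step 1: flows [0->4,3->1,4->1,3->2,4->3] -> levels [8 2 3 2 5]
Step 2: flows [0->4,1=3,4->1,2->3,4->3] -> levels [7 3 2 4 4]
Step 3: flows [0->4,3->1,4->1,3->2,3=4] -> levels [6 5 3 2 4]
Step 4: flows [0->4,1->3,1->4,2->3,4->3] -> levels [5 3 2 5 5]
Step 5: flows [0=4,3->1,4->1,3->2,3=4] -> levels [5 5 3 3 4]
Step 6: flows [0->4,1->3,1->4,2=3,4->3] -> levels [4 3 3 5 5]

Answer: 4 3 3 5 5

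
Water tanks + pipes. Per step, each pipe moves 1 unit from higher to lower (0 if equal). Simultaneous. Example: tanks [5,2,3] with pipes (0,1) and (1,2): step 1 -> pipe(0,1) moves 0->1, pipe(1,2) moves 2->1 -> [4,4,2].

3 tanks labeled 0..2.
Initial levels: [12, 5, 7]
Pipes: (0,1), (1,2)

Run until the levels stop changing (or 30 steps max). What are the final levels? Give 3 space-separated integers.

Answer: 8 8 8

Derivation:
Step 1: flows [0->1,2->1] -> levels [11 7 6]
Step 2: flows [0->1,1->2] -> levels [10 7 7]
Step 3: flows [0->1,1=2] -> levels [9 8 7]
Step 4: flows [0->1,1->2] -> levels [8 8 8]
Step 5: flows [0=1,1=2] -> levels [8 8 8]
  -> stable (no change)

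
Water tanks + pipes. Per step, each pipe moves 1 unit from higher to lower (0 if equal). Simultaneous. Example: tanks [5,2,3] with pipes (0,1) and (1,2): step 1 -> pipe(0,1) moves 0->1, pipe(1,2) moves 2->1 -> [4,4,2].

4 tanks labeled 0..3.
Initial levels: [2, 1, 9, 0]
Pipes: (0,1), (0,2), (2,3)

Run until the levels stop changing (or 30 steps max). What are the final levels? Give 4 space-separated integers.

Step 1: flows [0->1,2->0,2->3] -> levels [2 2 7 1]
Step 2: flows [0=1,2->0,2->3] -> levels [3 2 5 2]
Step 3: flows [0->1,2->0,2->3] -> levels [3 3 3 3]
Step 4: flows [0=1,0=2,2=3] -> levels [3 3 3 3]
  -> stable (no change)

Answer: 3 3 3 3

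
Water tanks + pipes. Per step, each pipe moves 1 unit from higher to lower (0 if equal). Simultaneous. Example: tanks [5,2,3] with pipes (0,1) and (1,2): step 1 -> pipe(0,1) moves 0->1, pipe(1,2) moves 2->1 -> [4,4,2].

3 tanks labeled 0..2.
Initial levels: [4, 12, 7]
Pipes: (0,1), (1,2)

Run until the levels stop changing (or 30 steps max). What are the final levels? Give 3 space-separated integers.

Answer: 8 7 8

Derivation:
Step 1: flows [1->0,1->2] -> levels [5 10 8]
Step 2: flows [1->0,1->2] -> levels [6 8 9]
Step 3: flows [1->0,2->1] -> levels [7 8 8]
Step 4: flows [1->0,1=2] -> levels [8 7 8]
Step 5: flows [0->1,2->1] -> levels [7 9 7]
Step 6: flows [1->0,1->2] -> levels [8 7 8]
  -> period-2 cycle: step 6 state = step 4 state; never stabilizes
  -> state at step 30: (30-4) mod 2 = 0, same as step 4 -> [8 7 8]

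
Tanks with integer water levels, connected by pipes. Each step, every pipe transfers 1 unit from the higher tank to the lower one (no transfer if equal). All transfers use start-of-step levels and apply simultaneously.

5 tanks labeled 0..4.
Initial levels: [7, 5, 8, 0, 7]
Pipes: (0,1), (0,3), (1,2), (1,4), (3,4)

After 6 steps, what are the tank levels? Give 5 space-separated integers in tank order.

Step 1: flows [0->1,0->3,2->1,4->1,4->3] -> levels [5 8 7 2 5]
Step 2: flows [1->0,0->3,1->2,1->4,4->3] -> levels [5 5 8 4 5]
Step 3: flows [0=1,0->3,2->1,1=4,4->3] -> levels [4 6 7 6 4]
Step 4: flows [1->0,3->0,2->1,1->4,3->4] -> levels [6 5 6 4 6]
Step 5: flows [0->1,0->3,2->1,4->1,4->3] -> levels [4 8 5 6 4]
Step 6: flows [1->0,3->0,1->2,1->4,3->4] -> levels [6 5 6 4 6]

Answer: 6 5 6 4 6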